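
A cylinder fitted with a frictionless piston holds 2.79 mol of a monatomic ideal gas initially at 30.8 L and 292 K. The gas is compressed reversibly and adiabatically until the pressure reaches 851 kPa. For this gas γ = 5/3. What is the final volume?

P₁ = nRT₁/V₁ = 2.79×8.314×292/30.8 = 220 kPa.
Adiabatic: T₂/T₁ = (P₂/P₁)^((γ−1)/γ) ⇒ T₂ = 292×(3.87)^0.400 = 502 K; V₂ = 13.7 L.

13.7 L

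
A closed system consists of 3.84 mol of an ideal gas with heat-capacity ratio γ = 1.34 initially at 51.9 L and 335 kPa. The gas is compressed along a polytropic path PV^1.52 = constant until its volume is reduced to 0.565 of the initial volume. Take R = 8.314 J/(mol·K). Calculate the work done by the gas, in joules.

-11600 J

T₁ = P₁V₁/(nR) = 335×51.9/(3.84×8.314) = 545 K.
Polytropic n=1.52: T₂ = T₁(V₁/V₂)^(n−1) = 545×(1.77)^0.52 = 733 K; P₂ = P₁(V₁/V₂)^n = 798 kPa.
W = (P₁V₁−P₂V₂)/(n−1) = (335×51.9−798×29.3)/0.52 = -11600 J.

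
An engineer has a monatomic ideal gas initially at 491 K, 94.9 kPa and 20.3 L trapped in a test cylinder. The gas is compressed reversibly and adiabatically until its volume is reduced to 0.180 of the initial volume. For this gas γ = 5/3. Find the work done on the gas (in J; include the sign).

6170 J

n = P₁V₁/(RT₁) = 94.9×20.3/(8.314×491) = 0.472 mol.
Adiabatic: TV^(γ−1) = const ⇒ T₂ = 491×(5.56)^0.667 = 1540 K; PV^γ = const ⇒ P₂ = 1650 kPa.
ΔU = nCvΔT = 0.472×12.5×(1540−491) = 6170 J.
Q = 0 for an adiabatic process, so W = −ΔU = -6170 J.
Work done on the gas = −W_by = 6170 J.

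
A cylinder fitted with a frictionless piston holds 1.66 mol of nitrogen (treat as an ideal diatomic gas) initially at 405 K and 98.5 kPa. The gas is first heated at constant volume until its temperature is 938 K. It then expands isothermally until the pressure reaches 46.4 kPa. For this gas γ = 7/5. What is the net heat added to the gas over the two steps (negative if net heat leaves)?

V₁ = nRT₁/P₁ = 1.66×8.314×405/98.5 = 56.7 L.
Step 1 — Isochoric: V stays 56.7 L; P/T = const ⇒ T₂ = 938 K, P₂ = 228 kPa.
W = 0 (no volume change).
ΔU = nCvΔT = 1.66×20.8×(938−405) = 18400 J.
Q = ΔU = 18400 J.
State after step 1: P = 228 kPa, V = 56.7 L, T = 938 K.
Step 2 — Isothermal: T stays 938 K; PV = const ⇒ V₂ = 279 L, P₂ = 46.4 kPa.
ΔU = 0 (ideal gas, T constant).
W = nRT ln(V₂/V₁) = 1.66×8.314×938×ln(4.92) = 20600 J.
Q = ΔU + W = 20600 J.
Net over both steps: W = 20600 J, Q = 39000 J, ΔU = 18400 J.

39000 J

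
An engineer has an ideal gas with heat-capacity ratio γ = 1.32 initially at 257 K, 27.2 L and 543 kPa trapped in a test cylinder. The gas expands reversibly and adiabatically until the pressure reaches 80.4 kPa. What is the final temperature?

162 K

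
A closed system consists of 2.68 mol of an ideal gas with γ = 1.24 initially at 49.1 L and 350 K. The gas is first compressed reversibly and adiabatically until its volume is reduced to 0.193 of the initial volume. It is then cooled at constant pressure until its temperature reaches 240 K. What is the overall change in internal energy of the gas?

-10200 J

P₁ = nRT₁/V₁ = 2.68×8.314×350/49.1 = 159 kPa.
Step 1 — Adiabatic: TV^(γ−1) = const ⇒ T₂ = 350×(5.18)^0.240 = 519 K; PV^γ = const ⇒ P₂ = 1220 kPa.
ΔU = nCvΔT = 2.68×34.6×(519−350) = 15700 J.
Q = 0 for an adiabatic process, so W = −ΔU = -15700 J.
State after step 1: P = 1220 kPa, V = 9.48 L, T = 519 K.
Step 2 — Isobaric: P stays 1220 kPa; V/T = const ⇒ T₂ = 240 K, V₂ = 4.38 L.
W = PΔV = 1220×(4.38−9.48) kPa·L = -6230 J.
ΔU = nCvΔT = 2.68×34.6×(240−519) = -25900 J.
Q = ΔU + W = nCpΔT = -32200 J.
Net over both steps: W = -22000 J, Q = -32200 J, ΔU = -10200 J.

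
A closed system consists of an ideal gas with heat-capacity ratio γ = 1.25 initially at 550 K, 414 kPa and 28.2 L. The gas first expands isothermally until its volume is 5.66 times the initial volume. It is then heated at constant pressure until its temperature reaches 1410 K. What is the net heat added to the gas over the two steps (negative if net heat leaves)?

n = P₁V₁/(RT₁) = 414×28.2/(8.314×550) = 2.55 mol.
Step 1 — Isothermal: T stays 550 K; PV = const ⇒ V₂ = 160 L, P₂ = 73.1 kPa.
ΔU = 0 (ideal gas, T constant).
W = nRT ln(V₂/V₁) = 2.55×8.314×550×ln(5.66) = 20200 J.
Q = ΔU + W = 20200 J.
State after step 1: P = 73.1 kPa, V = 160 L, T = 550 K.
Step 2 — Isobaric: P stays 73.1 kPa; V/T = const ⇒ T₂ = 1410 K, V₂ = 409 L.
W = PΔV = 73.1×(409−160) kPa·L = 18300 J.
ΔU = nCvΔT = 2.55×33.3×(1410−550) = 73000 J.
Q = ΔU + W = nCpΔT = 91300 J.
Net over both steps: W = 38500 J, Q = 112000 J, ΔU = 73000 J.

112000 J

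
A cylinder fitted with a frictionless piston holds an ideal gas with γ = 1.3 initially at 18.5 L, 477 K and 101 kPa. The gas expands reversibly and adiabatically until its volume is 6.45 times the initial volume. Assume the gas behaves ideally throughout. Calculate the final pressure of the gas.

8.95 kPa

Adiabatic: TV^(γ−1) = const ⇒ T₂ = 477×(0.155)^0.300 = 273 K; PV^γ = const ⇒ P₂ = 8.95 kPa.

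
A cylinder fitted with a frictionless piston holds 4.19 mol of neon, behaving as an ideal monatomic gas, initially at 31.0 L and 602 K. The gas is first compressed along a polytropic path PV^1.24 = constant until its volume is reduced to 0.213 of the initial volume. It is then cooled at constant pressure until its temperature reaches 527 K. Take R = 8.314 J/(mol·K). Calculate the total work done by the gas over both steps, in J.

-51300 J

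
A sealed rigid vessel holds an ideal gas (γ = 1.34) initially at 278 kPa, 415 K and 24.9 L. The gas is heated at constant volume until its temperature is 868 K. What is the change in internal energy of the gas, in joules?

22200 J

n = P₁V₁/(RT₁) = 278×24.9/(8.314×415) = 2.01 mol.
Isochoric: V stays 24.9 L; P/T = const ⇒ T₂ = 868 K, P₂ = 581 kPa.
For an ideal gas ΔU = nCvΔT with Cv = R/(γ−1) = 24.5 J/(mol·K).
ΔU = 2.01×24.5×(868−415) = 22200 J.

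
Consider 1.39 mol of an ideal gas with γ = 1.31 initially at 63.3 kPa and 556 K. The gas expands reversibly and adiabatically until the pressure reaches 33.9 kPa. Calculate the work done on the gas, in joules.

-2850 J

V₁ = nRT₁/P₁ = 1.39×8.314×556/63.3 = 102 L.
Adiabatic: T₂/T₁ = (P₂/P₁)^((γ−1)/γ) ⇒ T₂ = 556×(0.536)^0.237 = 480 K; V₂ = 164 L.
ΔU = nCvΔT = 1.39×26.8×(480−556) = -2850 J.
Q = 0 for an adiabatic process, so W = −ΔU = 2850 J.
Work done on the gas = −W_by = -2850 J.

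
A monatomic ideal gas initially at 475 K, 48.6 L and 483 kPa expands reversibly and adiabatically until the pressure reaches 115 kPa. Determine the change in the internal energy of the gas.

-15400 J

n = P₁V₁/(RT₁) = 483×48.6/(8.314×475) = 5.94 mol.
Adiabatic: T₂/T₁ = (P₂/P₁)^((γ−1)/γ) ⇒ T₂ = 475×(0.238)^0.400 = 268 K; V₂ = 115 L.
For an ideal gas ΔU = nCvΔT with Cv = (3/2)R = 12.5 J/(mol·K).
ΔU = 5.94×12.5×(268−475) = -15400 J.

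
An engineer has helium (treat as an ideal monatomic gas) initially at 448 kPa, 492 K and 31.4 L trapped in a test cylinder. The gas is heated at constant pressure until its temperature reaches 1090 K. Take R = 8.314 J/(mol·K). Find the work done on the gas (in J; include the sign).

n = P₁V₁/(RT₁) = 448×31.4/(8.314×492) = 3.44 mol.
Isobaric: P stays 448 kPa; V/T = const ⇒ T₂ = 1090 K, V₂ = 69.6 L.
W = PΔV = 448×(69.6−31.4) kPa·L = 17100 J.
Work done on the gas = −W_by = -17100 J.

-17100 J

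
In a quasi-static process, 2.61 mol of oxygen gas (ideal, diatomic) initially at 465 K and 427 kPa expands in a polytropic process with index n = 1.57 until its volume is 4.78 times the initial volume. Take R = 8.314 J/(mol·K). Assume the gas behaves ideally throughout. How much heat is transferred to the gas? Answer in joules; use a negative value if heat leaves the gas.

V₁ = nRT₁/P₁ = 2.61×8.314×465/427 = 23.6 L.
Polytropic n=1.57: T₂ = T₁(V₁/V₂)^(n−1) = 465×(0.209)^0.57 = 191 K; P₂ = P₁(V₁/V₂)^n = 36.6 kPa.
W = (P₁V₁−P₂V₂)/(n−1) = (427×23.6−36.6×113)/0.57 = 10400 J.
ΔU = nCvΔT = 2.61×20.8×(191−465) = -14900 J.
Q = ΔU + W = -4440 J.

-4440 J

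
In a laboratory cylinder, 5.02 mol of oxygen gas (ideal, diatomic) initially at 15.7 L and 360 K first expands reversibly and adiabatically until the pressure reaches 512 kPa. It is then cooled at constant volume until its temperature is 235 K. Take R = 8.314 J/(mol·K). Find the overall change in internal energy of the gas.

P₁ = nRT₁/V₁ = 5.02×8.314×360/15.7 = 957 kPa.
Step 1 — Adiabatic: T₂/T₁ = (P₂/P₁)^((γ−1)/γ) ⇒ T₂ = 360×(0.535)^0.286 = 301 K; V₂ = 24.5 L.
ΔU = nCvΔT = 5.02×20.8×(301−360) = -6150 J.
Q = 0 for an adiabatic process, so W = −ΔU = 6150 J.
State after step 1: P = 512 kPa, V = 24.5 L, T = 301 K.
Step 2 — Isochoric: V stays 24.5 L; P/T = const ⇒ T₂ = 235 K, P₂ = 400 kPa.
W = 0 (no volume change).
ΔU = nCvΔT = 5.02×20.8×(235−301) = -6900 J.
Q = ΔU = -6900 J.
Net over both steps: W = 6150 J, Q = -6900 J, ΔU = -13000 J.

-13000 J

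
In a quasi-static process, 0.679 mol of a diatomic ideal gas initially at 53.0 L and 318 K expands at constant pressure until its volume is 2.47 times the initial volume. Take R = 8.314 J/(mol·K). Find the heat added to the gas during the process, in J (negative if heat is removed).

9240 J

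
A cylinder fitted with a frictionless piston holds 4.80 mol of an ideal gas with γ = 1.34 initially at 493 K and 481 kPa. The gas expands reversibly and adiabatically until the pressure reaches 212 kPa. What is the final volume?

75.4 L

V₁ = nRT₁/P₁ = 4.80×8.314×493/481 = 40.9 L.
Adiabatic: T₂/T₁ = (P₂/P₁)^((γ−1)/γ) ⇒ T₂ = 493×(0.441)^0.254 = 400 K; V₂ = 75.4 L.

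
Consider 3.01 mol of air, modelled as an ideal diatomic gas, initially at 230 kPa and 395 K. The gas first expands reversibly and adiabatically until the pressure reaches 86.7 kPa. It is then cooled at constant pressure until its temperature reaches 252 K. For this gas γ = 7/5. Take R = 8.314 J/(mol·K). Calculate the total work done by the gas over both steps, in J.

4840 J

V₁ = nRT₁/P₁ = 3.01×8.314×395/230 = 43.0 L.
Step 1 — Adiabatic: T₂/T₁ = (P₂/P₁)^((γ−1)/γ) ⇒ T₂ = 395×(0.377)^0.286 = 299 K; V₂ = 86.3 L.
ΔU = nCvΔT = 3.01×20.8×(299−395) = -6010 J.
Q = 0 for an adiabatic process, so W = −ΔU = 6010 J.
State after step 1: P = 86.7 kPa, V = 86.3 L, T = 299 K.
Step 2 — Isobaric: P stays 86.7 kPa; V/T = const ⇒ T₂ = 252 K, V₂ = 72.7 L.
W = PΔV = 86.7×(72.7−86.3) kPa·L = -1170 J.
ΔU = nCvΔT = 3.01×20.8×(252−299) = -2930 J.
Q = ΔU + W = nCpΔT = -4110 J.
Net over both steps: W = 4840 J, Q = -4110 J, ΔU = -8950 J.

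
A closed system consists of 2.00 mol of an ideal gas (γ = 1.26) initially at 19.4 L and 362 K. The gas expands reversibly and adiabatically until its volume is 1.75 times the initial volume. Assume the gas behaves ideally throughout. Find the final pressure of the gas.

153 kPa

P₁ = nRT₁/V₁ = 2.00×8.314×362/19.4 = 310 kPa.
Adiabatic: TV^(γ−1) = const ⇒ T₂ = 362×(0.571)^0.260 = 313 K; PV^γ = const ⇒ P₂ = 153 kPa.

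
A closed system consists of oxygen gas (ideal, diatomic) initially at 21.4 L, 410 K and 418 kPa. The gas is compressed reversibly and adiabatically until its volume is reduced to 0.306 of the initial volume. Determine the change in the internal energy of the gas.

13500 J

n = P₁V₁/(RT₁) = 418×21.4/(8.314×410) = 2.62 mol.
Adiabatic: TV^(γ−1) = const ⇒ T₂ = 410×(3.27)^0.400 = 658 K; PV^γ = const ⇒ P₂ = 2190 kPa.
For an ideal gas ΔU = nCvΔT with Cv = (5/2)R = 20.8 J/(mol·K).
ΔU = 2.62×20.8×(658−410) = 13500 J.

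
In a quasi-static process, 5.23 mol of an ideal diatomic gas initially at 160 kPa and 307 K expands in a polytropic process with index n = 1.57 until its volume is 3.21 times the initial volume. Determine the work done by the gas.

11400 J

V₁ = nRT₁/P₁ = 5.23×8.314×307/160 = 83.4 L.
Polytropic n=1.57: T₂ = T₁(V₁/V₂)^(n−1) = 307×(0.312)^0.57 = 158 K; P₂ = P₁(V₁/V₂)^n = 25.6 kPa.
W = (P₁V₁−P₂V₂)/(n−1) = (160×83.4−25.6×268)/0.57 = 11400 J.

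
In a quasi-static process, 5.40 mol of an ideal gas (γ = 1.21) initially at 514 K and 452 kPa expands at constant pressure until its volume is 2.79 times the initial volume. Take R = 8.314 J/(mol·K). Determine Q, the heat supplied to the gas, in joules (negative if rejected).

V₁ = nRT₁/P₁ = 5.40×8.314×514/452 = 51.1 L.
Isobaric: P stays 452 kPa; V/T = const ⇒ T₂ = 1430 K, V₂ = 142 L.
W = PΔV = 452×(142−51.1) kPa·L = 41300 J.
ΔU = nCvΔT = 5.40×39.6×(1430−514) = 197000 J.
Q = ΔU + W = nCpΔT = 238000 J.

238000 J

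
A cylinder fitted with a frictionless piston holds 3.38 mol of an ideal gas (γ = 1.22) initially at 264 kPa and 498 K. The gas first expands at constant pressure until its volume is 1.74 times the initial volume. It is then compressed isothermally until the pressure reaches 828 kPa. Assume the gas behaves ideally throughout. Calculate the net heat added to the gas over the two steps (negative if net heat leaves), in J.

29600 J

V₁ = nRT₁/P₁ = 3.38×8.314×498/264 = 53.0 L.
Step 1 — Isobaric: P stays 264 kPa; V/T = const ⇒ T₂ = 867 K, V₂ = 92.2 L.
W = PΔV = 264×(92.2−53.0) kPa·L = 10400 J.
ΔU = nCvΔT = 3.38×37.8×(867−498) = 47100 J.
Q = ΔU + W = nCpΔT = 57400 J.
State after step 1: P = 264 kPa, V = 92.2 L, T = 867 K.
Step 2 — Isothermal: T stays 867 K; PV = const ⇒ V₂ = 29.4 L, P₂ = 828 kPa.
ΔU = 0 (ideal gas, T constant).
W = nRT ln(V₂/V₁) = 3.38×8.314×867×ln(0.319) = -27800 J.
Q = ΔU + W = -27800 J.
Net over both steps: W = -17500 J, Q = 29600 J, ΔU = 47100 J.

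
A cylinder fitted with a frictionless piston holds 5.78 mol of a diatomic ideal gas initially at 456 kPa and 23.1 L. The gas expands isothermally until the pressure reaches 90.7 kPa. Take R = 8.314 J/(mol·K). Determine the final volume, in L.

T₁ = P₁V₁/(nR) = 456×23.1/(5.78×8.314) = 219 K.
Isothermal: T stays 219 K; PV = const ⇒ V₂ = 116 L, P₂ = 90.7 kPa.

116 L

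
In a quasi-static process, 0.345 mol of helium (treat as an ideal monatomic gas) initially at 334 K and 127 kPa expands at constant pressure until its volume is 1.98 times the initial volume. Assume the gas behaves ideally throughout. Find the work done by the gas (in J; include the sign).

V₁ = nRT₁/P₁ = 0.345×8.314×334/127 = 7.54 L.
Isobaric: P stays 127 kPa; V/T = const ⇒ T₂ = 661 K, V₂ = 14.9 L.
W = PΔV = 127×(14.9−7.54) kPa·L = 939 J.

939 J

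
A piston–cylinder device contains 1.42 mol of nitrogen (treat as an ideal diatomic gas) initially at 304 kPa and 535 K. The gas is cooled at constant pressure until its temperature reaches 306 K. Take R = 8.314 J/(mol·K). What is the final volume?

V₁ = nRT₁/P₁ = 1.42×8.314×535/304 = 20.8 L.
Isobaric: P stays 304 kPa; V/T = const ⇒ T₂ = 306 K, V₂ = 11.9 L.

11.9 L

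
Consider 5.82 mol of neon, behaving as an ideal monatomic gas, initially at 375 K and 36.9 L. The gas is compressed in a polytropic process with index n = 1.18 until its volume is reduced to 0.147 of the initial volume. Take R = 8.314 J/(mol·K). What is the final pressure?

4720 kPa

P₁ = nRT₁/V₁ = 5.82×8.314×375/36.9 = 492 kPa.
Polytropic n=1.18: T₂ = T₁(V₁/V₂)^(n−1) = 375×(6.80)^0.18 = 530 K; P₂ = P₁(V₁/V₂)^n = 4720 kPa.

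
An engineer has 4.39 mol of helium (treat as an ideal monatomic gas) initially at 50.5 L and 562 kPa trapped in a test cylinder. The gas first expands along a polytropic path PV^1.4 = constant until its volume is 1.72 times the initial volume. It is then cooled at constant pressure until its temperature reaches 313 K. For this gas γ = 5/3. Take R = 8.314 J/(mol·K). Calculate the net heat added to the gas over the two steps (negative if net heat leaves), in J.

-23000 J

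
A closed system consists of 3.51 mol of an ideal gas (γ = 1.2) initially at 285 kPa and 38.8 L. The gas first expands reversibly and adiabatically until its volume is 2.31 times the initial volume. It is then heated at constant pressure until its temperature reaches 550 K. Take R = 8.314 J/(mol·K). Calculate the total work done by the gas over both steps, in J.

T₁ = P₁V₁/(nR) = 285×38.8/(3.51×8.314) = 379 K.
Step 1 — Adiabatic: TV^(γ−1) = const ⇒ T₂ = 379×(0.433)^0.200 = 321 K; PV^γ = const ⇒ P₂ = 104 kPa.
ΔU = nCvΔT = 3.51×41.6×(321−379) = -8520 J.
Q = 0 for an adiabatic process, so W = −ΔU = 8520 J.
State after step 1: P = 104 kPa, V = 89.6 L, T = 321 K.
Step 2 — Isobaric: P stays 104 kPa; V/T = const ⇒ T₂ = 550 K, V₂ = 154 L.
W = PΔV = 104×(154−89.6) kPa·L = 6700 J.
ΔU = nCvΔT = 3.51×41.6×(550−321) = 33500 J.
Q = ΔU + W = nCpΔT = 40200 J.
Net over both steps: W = 15200 J, Q = 40200 J, ΔU = 25000 J.

15200 J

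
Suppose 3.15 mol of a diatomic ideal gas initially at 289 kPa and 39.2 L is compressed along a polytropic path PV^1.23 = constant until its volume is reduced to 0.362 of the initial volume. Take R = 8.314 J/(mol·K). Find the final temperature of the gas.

546 K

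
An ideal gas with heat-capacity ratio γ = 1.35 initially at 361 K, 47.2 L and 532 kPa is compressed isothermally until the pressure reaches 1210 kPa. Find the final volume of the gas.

Isothermal: T stays 361 K; PV = const ⇒ V₂ = 20.8 L, P₂ = 1210 kPa.

20.8 L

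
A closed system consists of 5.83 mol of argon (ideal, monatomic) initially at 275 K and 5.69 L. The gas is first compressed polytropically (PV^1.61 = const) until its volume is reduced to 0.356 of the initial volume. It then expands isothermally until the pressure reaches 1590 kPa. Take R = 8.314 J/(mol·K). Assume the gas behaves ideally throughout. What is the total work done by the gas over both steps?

32100 J

P₁ = nRT₁/V₁ = 5.83×8.314×275/5.69 = 2340 kPa.
Step 1 — Polytropic n=1.61: T₂ = T₁(V₁/V₂)^(n−1) = 275×(2.81)^0.61 = 516 K; P₂ = P₁(V₁/V₂)^n = 12400 kPa.
W = (P₁V₁−P₂V₂)/(n−1) = (2340×5.69−12400×2.03)/0.61 = -19200 J.
ΔU = nCvΔT = 5.83×12.5×(516−275) = 17500 J.
Q = ΔU + W = -1630 J.
State after step 1: P = 12400 kPa, V = 2.03 L, T = 516 K.
Step 2 — Isothermal: T stays 516 K; PV = const ⇒ V₂ = 15.7 L, P₂ = 1590 kPa.
ΔU = 0 (ideal gas, T constant).
W = nRT ln(V₂/V₁) = 5.83×8.314×516×ln(7.77) = 51300 J.
Q = ΔU + W = 51300 J.
Net over both steps: W = 32100 J, Q = 49700 J, ΔU = 17500 J.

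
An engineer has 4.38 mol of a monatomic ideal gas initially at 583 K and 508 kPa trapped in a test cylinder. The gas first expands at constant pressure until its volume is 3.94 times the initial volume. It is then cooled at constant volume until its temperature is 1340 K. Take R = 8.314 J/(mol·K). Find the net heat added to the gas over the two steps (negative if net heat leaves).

104000 J

V₁ = nRT₁/P₁ = 4.38×8.314×583/508 = 41.8 L.
Step 1 — Isobaric: P stays 508 kPa; V/T = const ⇒ T₂ = 2300 K, V₂ = 165 L.
W = PΔV = 508×(165−41.8) kPa·L = 62400 J.
ΔU = nCvΔT = 4.38×12.5×(2300−583) = 93600 J.
Q = ΔU + W = nCpΔT = 156000 J.
State after step 1: P = 508 kPa, V = 165 L, T = 2300 K.
Step 2 — Isochoric: V stays 165 L; P/T = const ⇒ T₂ = 1340 K, P₂ = 296 kPa.
W = 0 (no volume change).
ΔU = nCvΔT = 4.38×12.5×(1340−2300) = -52300 J.
Q = ΔU = -52300 J.
Net over both steps: W = 62400 J, Q = 104000 J, ΔU = 41300 J.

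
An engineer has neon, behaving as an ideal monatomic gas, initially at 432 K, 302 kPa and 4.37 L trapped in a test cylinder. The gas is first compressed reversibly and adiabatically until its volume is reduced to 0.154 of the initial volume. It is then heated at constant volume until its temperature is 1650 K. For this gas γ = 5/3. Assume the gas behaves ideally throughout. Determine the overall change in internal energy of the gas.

5580 J

n = P₁V₁/(RT₁) = 302×4.37/(8.314×432) = 0.367 mol.
Step 1 — Adiabatic: TV^(γ−1) = const ⇒ T₂ = 432×(6.49)^0.667 = 1500 K; PV^γ = const ⇒ P₂ = 6830 kPa.
ΔU = nCvΔT = 0.367×12.5×(1500−432) = 4910 J.
Q = 0 for an adiabatic process, so W = −ΔU = -4910 J.
State after step 1: P = 6830 kPa, V = 0.673 L, T = 1500 K.
Step 2 — Isochoric: V stays 0.673 L; P/T = const ⇒ T₂ = 1650 K, P₂ = 7490 kPa.
W = 0 (no volume change).
ΔU = nCvΔT = 0.367×12.5×(1650−1500) = 671 J.
Q = ΔU = 671 J.
Net over both steps: W = -4910 J, Q = 671 J, ΔU = 5580 J.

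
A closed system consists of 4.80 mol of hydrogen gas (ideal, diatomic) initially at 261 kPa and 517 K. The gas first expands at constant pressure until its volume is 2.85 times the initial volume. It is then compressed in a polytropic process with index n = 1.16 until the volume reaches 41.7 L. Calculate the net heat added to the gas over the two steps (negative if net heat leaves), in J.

65300 J

V₁ = nRT₁/P₁ = 4.80×8.314×517/261 = 79.0 L.
Step 1 — Isobaric: P stays 261 kPa; V/T = const ⇒ T₂ = 1470 K, V₂ = 225 L.
W = PΔV = 261×(225−79.0) kPa·L = 38200 J.
ΔU = nCvΔT = 4.80×20.8×(1470−517) = 95400 J.
Q = ΔU + W = nCpΔT = 134000 J.
State after step 1: P = 261 kPa, V = 225 L, T = 1470 K.
Step 2 — Polytropic n=1.16: T₂ = T₁(V₁/V₂)^(n−1) = 1470×(5.40)^0.16 = 1930 K; P₂ = P₁(V₁/V₂)^n = 1850 kPa.
W = (P₁V₁−P₂V₂)/(n−1) = (261×225−1850×41.7)/0.16 = -114000 J.
ΔU = nCvΔT = 4.80×20.8×(1930−1470) = 45500 J.
Q = ΔU + W = -68300 J.
Net over both steps: W = -75700 J, Q = 65300 J, ΔU = 141000 J.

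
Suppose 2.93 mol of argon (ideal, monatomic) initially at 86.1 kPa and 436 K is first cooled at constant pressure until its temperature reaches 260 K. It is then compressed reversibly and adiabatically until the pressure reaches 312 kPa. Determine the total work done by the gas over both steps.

V₁ = nRT₁/P₁ = 2.93×8.314×436/86.1 = 123 L.
Step 1 — Isobaric: P stays 86.1 kPa; V/T = const ⇒ T₂ = 260 K, V₂ = 73.6 L.
W = PΔV = 86.1×(73.6−123) kPa·L = -4290 J.
ΔU = nCvΔT = 2.93×12.5×(260−436) = -6430 J.
Q = ΔU + W = nCpΔT = -10700 J.
State after step 1: P = 86.1 kPa, V = 73.6 L, T = 260 K.
Step 2 — Adiabatic: T₂/T₁ = (P₂/P₁)^((γ−1)/γ) ⇒ T₂ = 260×(3.62)^0.400 = 435 K; V₂ = 34.0 L.
ΔU = nCvΔT = 2.93×12.5×(435−260) = 6400 J.
Q = 0 for an adiabatic process, so W = −ΔU = -6400 J.
Net over both steps: W = -10700 J, Q = -10700 J, ΔU = -31.2 J.

-10700 J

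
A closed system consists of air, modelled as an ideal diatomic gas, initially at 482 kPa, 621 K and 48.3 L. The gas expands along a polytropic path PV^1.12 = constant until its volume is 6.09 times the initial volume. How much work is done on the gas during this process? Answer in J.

-37800 J

n = P₁V₁/(RT₁) = 482×48.3/(8.314×621) = 4.51 mol.
Polytropic n=1.12: T₂ = T₁(V₁/V₂)^(n−1) = 621×(0.164)^0.12 = 500 K; P₂ = P₁(V₁/V₂)^n = 63.7 kPa.
W = (P₁V₁−P₂V₂)/(n−1) = (482×48.3−63.7×294)/0.12 = 37800 J.
Work done on the gas = −W_by = -37800 J.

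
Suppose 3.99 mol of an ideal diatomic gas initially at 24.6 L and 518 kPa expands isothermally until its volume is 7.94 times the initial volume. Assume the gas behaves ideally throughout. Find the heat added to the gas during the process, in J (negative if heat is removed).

T₁ = P₁V₁/(nR) = 518×24.6/(3.99×8.314) = 384 K.
Isothermal: T stays 384 K; PV = const ⇒ V₂ = 195 L, P₂ = 65.2 kPa.
ΔU = 0 (ideal gas, T constant).
W = nRT ln(V₂/V₁) = 3.99×8.314×384×ln(7.94) = 26400 J.
Q = ΔU + W = 26400 J.

26400 J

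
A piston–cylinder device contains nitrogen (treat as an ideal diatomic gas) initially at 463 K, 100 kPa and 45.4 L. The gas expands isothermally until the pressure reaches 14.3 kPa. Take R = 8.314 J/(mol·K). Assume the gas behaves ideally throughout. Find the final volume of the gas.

Isothermal: T stays 463 K; PV = const ⇒ V₂ = 317 L, P₂ = 14.3 kPa.

317 L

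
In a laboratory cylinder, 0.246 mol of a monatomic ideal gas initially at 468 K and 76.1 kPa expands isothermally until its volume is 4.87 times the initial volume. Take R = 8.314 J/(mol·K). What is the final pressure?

15.6 kPa

V₁ = nRT₁/P₁ = 0.246×8.314×468/76.1 = 12.6 L.
Isothermal: T stays 468 K; PV = const ⇒ V₂ = 61.3 L, P₂ = 15.6 kPa.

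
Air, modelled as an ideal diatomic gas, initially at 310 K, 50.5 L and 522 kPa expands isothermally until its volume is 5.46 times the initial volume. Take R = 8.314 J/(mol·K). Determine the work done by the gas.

n = P₁V₁/(RT₁) = 522×50.5/(8.314×310) = 10.2 mol.
Isothermal: T stays 310 K; PV = const ⇒ V₂ = 276 L, P₂ = 95.6 kPa.
W = nRT ln(V₂/V₁) = 10.2×8.314×310×ln(5.46) = 44700 J.

44700 J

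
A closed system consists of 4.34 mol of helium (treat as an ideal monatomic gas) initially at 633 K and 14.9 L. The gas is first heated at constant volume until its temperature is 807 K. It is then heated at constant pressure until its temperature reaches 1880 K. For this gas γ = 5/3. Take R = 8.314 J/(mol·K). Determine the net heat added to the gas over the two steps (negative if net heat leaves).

P₁ = nRT₁/V₁ = 4.34×8.314×633/14.9 = 1530 kPa.
Step 1 — Isochoric: V stays 14.9 L; P/T = const ⇒ T₂ = 807 K, P₂ = 1950 kPa.
W = 0 (no volume change).
ΔU = nCvΔT = 4.34×12.5×(807−633) = 9420 J.
Q = ΔU = 9420 J.
State after step 1: P = 1950 kPa, V = 14.9 L, T = 807 K.
Step 2 — Isobaric: P stays 1950 kPa; V/T = const ⇒ T₂ = 1880 K, V₂ = 34.7 L.
W = PΔV = 1950×(34.7−14.9) kPa·L = 38700 J.
ΔU = nCvΔT = 4.34×12.5×(1880−807) = 58100 J.
Q = ΔU + W = nCpΔT = 96800 J.
Net over both steps: W = 38700 J, Q = 106000 J, ΔU = 67500 J.

106000 J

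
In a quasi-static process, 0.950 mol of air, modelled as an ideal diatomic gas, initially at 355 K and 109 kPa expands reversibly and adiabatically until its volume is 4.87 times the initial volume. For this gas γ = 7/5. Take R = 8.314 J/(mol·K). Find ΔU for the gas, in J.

-3290 J

V₁ = nRT₁/P₁ = 0.950×8.314×355/109 = 25.7 L.
Adiabatic: TV^(γ−1) = const ⇒ T₂ = 355×(0.205)^0.400 = 188 K; PV^γ = const ⇒ P₂ = 11.9 kPa.
For an ideal gas ΔU = nCvΔT with Cv = (5/2)R = 20.8 J/(mol·K).
ΔU = 0.950×20.8×(188−355) = -3290 J.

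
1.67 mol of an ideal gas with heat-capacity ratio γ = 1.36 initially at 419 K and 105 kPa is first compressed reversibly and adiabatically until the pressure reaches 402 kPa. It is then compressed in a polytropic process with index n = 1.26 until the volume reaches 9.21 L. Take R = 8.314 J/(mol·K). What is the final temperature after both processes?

737 K

V₁ = nRT₁/P₁ = 1.67×8.314×419/105 = 55.4 L.
Step 1 — Adiabatic: T₂/T₁ = (P₂/P₁)^((γ−1)/γ) ⇒ T₂ = 419×(3.83)^0.265 = 598 K; V₂ = 20.6 L.
ΔU = nCvΔT = 1.67×23.1×(598−419) = 6900 J.
Q = 0 for an adiabatic process, so W = −ΔU = -6900 J.
State after step 1: P = 402 kPa, V = 20.6 L, T = 598 K.
Step 2 — Polytropic n=1.26: T₂ = T₁(V₁/V₂)^(n−1) = 598×(2.24)^0.26 = 737 K; P₂ = P₁(V₁/V₂)^n = 1110 kPa.
W = (P₁V₁−P₂V₂)/(n−1) = (402×20.6−1110×9.21)/0.26 = -7460 J.
ΔU = nCvΔT = 1.67×23.1×(737−598) = 5380 J.
Q = ΔU + W = -2070 J.
Net over both steps: W = -14400 J, Q = -2070 J, ΔU = 12300 J.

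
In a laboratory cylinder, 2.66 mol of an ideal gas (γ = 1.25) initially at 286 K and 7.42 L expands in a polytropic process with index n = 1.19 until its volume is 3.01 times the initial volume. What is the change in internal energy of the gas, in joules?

-4780 J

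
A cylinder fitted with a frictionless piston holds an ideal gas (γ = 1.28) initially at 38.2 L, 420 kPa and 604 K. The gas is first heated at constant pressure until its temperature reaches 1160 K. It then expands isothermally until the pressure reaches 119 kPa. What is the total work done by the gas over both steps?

53600 J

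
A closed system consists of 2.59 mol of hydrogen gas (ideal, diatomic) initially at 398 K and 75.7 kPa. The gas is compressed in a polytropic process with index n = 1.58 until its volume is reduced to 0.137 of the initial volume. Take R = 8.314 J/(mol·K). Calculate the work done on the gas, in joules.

V₁ = nRT₁/P₁ = 2.59×8.314×398/75.7 = 113 L.
Polytropic n=1.58: T₂ = T₁(V₁/V₂)^(n−1) = 398×(7.30)^0.58 = 1260 K; P₂ = P₁(V₁/V₂)^n = 1750 kPa.
W = (P₁V₁−P₂V₂)/(n−1) = (75.7×113−1750×15.5)/0.58 = -32000 J.
Work done on the gas = −W_by = 32000 J.

32000 J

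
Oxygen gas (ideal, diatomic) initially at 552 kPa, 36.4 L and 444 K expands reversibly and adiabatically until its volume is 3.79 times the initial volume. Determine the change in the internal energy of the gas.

n = P₁V₁/(RT₁) = 552×36.4/(8.314×444) = 5.44 mol.
Adiabatic: TV^(γ−1) = const ⇒ T₂ = 444×(0.264)^0.400 = 261 K; PV^γ = const ⇒ P₂ = 85.5 kPa.
For an ideal gas ΔU = nCvΔT with Cv = (5/2)R = 20.8 J/(mol·K).
ΔU = 5.44×20.8×(261−444) = -20800 J.

-20800 J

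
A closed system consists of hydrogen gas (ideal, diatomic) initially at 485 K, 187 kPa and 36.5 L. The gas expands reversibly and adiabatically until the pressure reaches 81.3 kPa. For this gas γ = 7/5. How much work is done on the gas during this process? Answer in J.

-3610 J

n = P₁V₁/(RT₁) = 187×36.5/(8.314×485) = 1.69 mol.
Adiabatic: T₂/T₁ = (P₂/P₁)^((γ−1)/γ) ⇒ T₂ = 485×(0.435)^0.286 = 382 K; V₂ = 66.2 L.
ΔU = nCvΔT = 1.69×20.8×(382−485) = -3610 J.
Q = 0 for an adiabatic process, so W = −ΔU = 3610 J.
Work done on the gas = −W_by = -3610 J.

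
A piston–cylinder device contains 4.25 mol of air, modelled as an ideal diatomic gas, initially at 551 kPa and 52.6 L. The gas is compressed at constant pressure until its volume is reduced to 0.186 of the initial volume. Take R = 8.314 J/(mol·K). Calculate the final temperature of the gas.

T₁ = P₁V₁/(nR) = 551×52.6/(4.25×8.314) = 820 K.
Isobaric: P stays 551 kPa; V/T = const ⇒ T₂ = 153 K, V₂ = 9.78 L.

153 K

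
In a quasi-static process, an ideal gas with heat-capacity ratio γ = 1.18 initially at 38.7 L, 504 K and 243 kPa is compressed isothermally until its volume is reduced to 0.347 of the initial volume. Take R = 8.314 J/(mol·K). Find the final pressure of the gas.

700 kPa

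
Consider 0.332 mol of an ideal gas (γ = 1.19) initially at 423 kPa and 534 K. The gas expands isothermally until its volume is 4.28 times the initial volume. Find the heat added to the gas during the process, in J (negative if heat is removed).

2140 J

V₁ = nRT₁/P₁ = 0.332×8.314×534/423 = 3.48 L.
Isothermal: T stays 534 K; PV = const ⇒ V₂ = 14.9 L, P₂ = 98.8 kPa.
ΔU = 0 (ideal gas, T constant).
W = nRT ln(V₂/V₁) = 0.332×8.314×534×ln(4.28) = 2140 J.
Q = ΔU + W = 2140 J.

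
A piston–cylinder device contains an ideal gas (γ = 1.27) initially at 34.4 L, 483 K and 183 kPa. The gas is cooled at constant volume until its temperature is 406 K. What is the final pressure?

Isochoric: V stays 34.4 L; P/T = const ⇒ T₂ = 406 K, P₂ = 154 kPa.

154 kPa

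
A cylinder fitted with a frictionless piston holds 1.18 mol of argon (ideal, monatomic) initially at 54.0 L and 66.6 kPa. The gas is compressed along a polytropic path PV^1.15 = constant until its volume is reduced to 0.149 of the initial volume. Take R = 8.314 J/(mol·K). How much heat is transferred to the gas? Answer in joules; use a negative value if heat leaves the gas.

-6140 J

T₁ = P₁V₁/(nR) = 66.6×54.0/(1.18×8.314) = 367 K.
Polytropic n=1.15: T₂ = T₁(V₁/V₂)^(n−1) = 367×(6.71)^0.15 = 488 K; P₂ = P₁(V₁/V₂)^n = 595 kPa.
W = (P₁V₁−P₂V₂)/(n−1) = (66.6×54.0−595×8.05)/0.15 = -7920 J.
ΔU = nCvΔT = 1.18×12.5×(488−367) = 1780 J.
Q = ΔU + W = -6140 J.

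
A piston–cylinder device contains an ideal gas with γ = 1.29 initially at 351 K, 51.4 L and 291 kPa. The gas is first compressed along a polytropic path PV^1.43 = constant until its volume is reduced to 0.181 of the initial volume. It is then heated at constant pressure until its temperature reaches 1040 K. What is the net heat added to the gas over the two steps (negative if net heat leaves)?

n = P₁V₁/(RT₁) = 291×51.4/(8.314×351) = 5.13 mol.
Step 1 — Polytropic n=1.43: T₂ = T₁(V₁/V₂)^(n−1) = 351×(5.52)^0.43 = 732 K; P₂ = P₁(V₁/V₂)^n = 3350 kPa.
W = (P₁V₁−P₂V₂)/(n−1) = (291×51.4−3350×9.30)/0.43 = -37800 J.
ΔU = nCvΔT = 5.13×28.7×(732−351) = 56000 J.
Q = ΔU + W = 18200 J.
State after step 1: P = 3350 kPa, V = 9.30 L, T = 732 K.
Step 2 — Isobaric: P stays 3350 kPa; V/T = const ⇒ T₂ = 1040 K, V₂ = 13.2 L.
W = PΔV = 3350×(13.2−9.30) kPa·L = 13100 J.
ΔU = nCvΔT = 5.13×28.7×(1040−732) = 45300 J.
Q = ΔU + W = nCpΔT = 58400 J.
Net over both steps: W = -24600 J, Q = 76600 J, ΔU = 101000 J.

76600 J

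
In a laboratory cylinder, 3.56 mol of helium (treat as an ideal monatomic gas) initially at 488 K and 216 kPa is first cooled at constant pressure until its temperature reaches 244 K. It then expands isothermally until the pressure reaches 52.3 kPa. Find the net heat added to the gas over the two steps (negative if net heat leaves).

V₁ = nRT₁/P₁ = 3.56×8.314×488/216 = 66.9 L.
Step 1 — Isobaric: P stays 216 kPa; V/T = const ⇒ T₂ = 244 K, V₂ = 33.4 L.
W = PΔV = 216×(33.4−66.9) kPa·L = -7220 J.
ΔU = nCvΔT = 3.56×12.5×(244−488) = -10800 J.
Q = ΔU + W = nCpΔT = -18100 J.
State after step 1: P = 216 kPa, V = 33.4 L, T = 244 K.
Step 2 — Isothermal: T stays 244 K; PV = const ⇒ V₂ = 138 L, P₂ = 52.3 kPa.
ΔU = 0 (ideal gas, T constant).
W = nRT ln(V₂/V₁) = 3.56×8.314×244×ln(4.13) = 10200 J.
Q = ΔU + W = 10200 J.
Net over both steps: W = 3020 J, Q = -7810 J, ΔU = -10800 J.

-7810 J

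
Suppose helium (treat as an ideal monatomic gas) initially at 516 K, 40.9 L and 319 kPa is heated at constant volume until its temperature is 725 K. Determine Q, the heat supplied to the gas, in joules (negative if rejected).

n = P₁V₁/(RT₁) = 319×40.9/(8.314×516) = 3.04 mol.
Isochoric: V stays 40.9 L; P/T = const ⇒ T₂ = 725 K, P₂ = 448 kPa.
W = 0 (no volume change).
ΔU = nCvΔT = 3.04×12.5×(725−516) = 7930 J.
Q = ΔU = 7930 J.

7930 J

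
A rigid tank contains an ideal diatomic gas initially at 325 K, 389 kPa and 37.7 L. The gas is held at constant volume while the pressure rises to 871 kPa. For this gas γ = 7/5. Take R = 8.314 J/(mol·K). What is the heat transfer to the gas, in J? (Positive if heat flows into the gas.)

n = P₁V₁/(RT₁) = 389×37.7/(8.314×325) = 5.43 mol.
Isochoric: V stays 37.7 L; P/T = const ⇒ T₂ = 728 K, P₂ = 871 kPa.
W = 0 (no volume change).
ΔU = nCvΔT = 5.43×20.8×(728−325) = 45400 J.
Q = ΔU = 45400 J.

45400 J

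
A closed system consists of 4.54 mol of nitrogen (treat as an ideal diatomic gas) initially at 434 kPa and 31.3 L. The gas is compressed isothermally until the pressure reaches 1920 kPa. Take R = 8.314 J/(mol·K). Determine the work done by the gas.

T₁ = P₁V₁/(nR) = 434×31.3/(4.54×8.314) = 360 K.
Isothermal: T stays 360 K; PV = const ⇒ V₂ = 7.08 L, P₂ = 1920 kPa.
W = nRT ln(V₂/V₁) = 4.54×8.314×360×ln(0.226) = -20200 J.

-20200 J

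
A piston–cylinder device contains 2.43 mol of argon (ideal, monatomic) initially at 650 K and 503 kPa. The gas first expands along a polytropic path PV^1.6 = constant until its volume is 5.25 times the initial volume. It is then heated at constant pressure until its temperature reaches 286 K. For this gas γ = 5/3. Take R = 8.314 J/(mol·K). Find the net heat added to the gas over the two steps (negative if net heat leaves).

3690 J

V₁ = nRT₁/P₁ = 2.43×8.314×650/503 = 26.1 L.
Step 1 — Polytropic n=1.6: T₂ = T₁(V₁/V₂)^(n−1) = 650×(0.190)^0.60 = 240 K; P₂ = P₁(V₁/V₂)^n = 35.4 kPa.
W = (P₁V₁−P₂V₂)/(n−1) = (503×26.1−35.4×137)/0.60 = 13800 J.
ΔU = nCvΔT = 2.43×12.5×(240−650) = -12400 J.
Q = ΔU + W = 1380 J.
State after step 1: P = 35.4 kPa, V = 137 L, T = 240 K.
Step 2 — Isobaric: P stays 35.4 kPa; V/T = const ⇒ T₂ = 286 K, V₂ = 163 L.
W = PΔV = 35.4×(163−137) kPa·L = 923 J.
ΔU = nCvΔT = 2.43×12.5×(286−240) = 1380 J.
Q = ΔU + W = nCpΔT = 2310 J.
Net over both steps: W = 14700 J, Q = 3690 J, ΔU = -11000 J.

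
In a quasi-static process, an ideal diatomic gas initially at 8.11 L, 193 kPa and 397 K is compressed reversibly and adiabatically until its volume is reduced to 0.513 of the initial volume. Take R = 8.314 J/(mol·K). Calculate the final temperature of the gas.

518 K

Adiabatic: TV^(γ−1) = const ⇒ T₂ = 397×(1.95)^0.400 = 518 K; PV^γ = const ⇒ P₂ = 491 kPa.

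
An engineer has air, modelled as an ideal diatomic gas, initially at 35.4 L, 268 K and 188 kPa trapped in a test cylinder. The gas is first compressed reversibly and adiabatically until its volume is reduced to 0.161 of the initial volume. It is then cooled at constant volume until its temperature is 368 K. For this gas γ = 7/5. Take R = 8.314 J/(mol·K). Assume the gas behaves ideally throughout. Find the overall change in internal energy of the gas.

n = P₁V₁/(RT₁) = 188×35.4/(8.314×268) = 2.99 mol.
Step 1 — Adiabatic: TV^(γ−1) = const ⇒ T₂ = 268×(6.21)^0.400 = 556 K; PV^γ = const ⇒ P₂ = 2420 kPa.
ΔU = nCvΔT = 2.99×20.8×(556−268) = 17900 J.
Q = 0 for an adiabatic process, so W = −ΔU = -17900 J.
State after step 1: P = 2420 kPa, V = 5.70 L, T = 556 K.
Step 2 — Isochoric: V stays 5.70 L; P/T = const ⇒ T₂ = 368 K, P₂ = 1600 kPa.
W = 0 (no volume change).
ΔU = nCvΔT = 2.99×20.8×(368−556) = -11700 J.
Q = ΔU = -11700 J.
Net over both steps: W = -17900 J, Q = -11700 J, ΔU = 6210 J.

6210 J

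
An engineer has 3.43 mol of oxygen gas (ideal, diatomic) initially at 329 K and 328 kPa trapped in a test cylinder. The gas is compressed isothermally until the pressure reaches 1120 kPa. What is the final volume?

V₁ = nRT₁/P₁ = 3.43×8.314×329/328 = 28.6 L.
Isothermal: T stays 329 K; PV = const ⇒ V₂ = 8.38 L, P₂ = 1120 kPa.

8.38 L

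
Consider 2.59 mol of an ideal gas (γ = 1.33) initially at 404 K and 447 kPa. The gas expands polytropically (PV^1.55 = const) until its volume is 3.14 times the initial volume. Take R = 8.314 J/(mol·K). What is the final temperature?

V₁ = nRT₁/P₁ = 2.59×8.314×404/447 = 19.5 L.
Polytropic n=1.55: T₂ = T₁(V₁/V₂)^(n−1) = 404×(0.318)^0.55 = 215 K; P₂ = P₁(V₁/V₂)^n = 75.9 kPa.

215 K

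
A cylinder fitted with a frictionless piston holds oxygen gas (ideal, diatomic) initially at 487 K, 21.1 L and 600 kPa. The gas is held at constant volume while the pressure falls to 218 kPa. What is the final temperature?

Isochoric: V stays 21.1 L; P/T = const ⇒ T₂ = 177 K, P₂ = 218 kPa.

177 K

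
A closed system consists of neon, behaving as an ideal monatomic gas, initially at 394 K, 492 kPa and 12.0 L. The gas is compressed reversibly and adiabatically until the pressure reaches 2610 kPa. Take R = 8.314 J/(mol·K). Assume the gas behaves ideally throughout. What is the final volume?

Adiabatic: T₂/T₁ = (P₂/P₁)^((γ−1)/γ) ⇒ T₂ = 394×(5.30)^0.400 = 768 K; V₂ = 4.41 L.

4.41 L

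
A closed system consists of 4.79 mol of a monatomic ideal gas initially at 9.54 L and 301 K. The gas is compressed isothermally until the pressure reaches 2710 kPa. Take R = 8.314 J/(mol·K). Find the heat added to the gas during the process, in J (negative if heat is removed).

P₁ = nRT₁/V₁ = 4.79×8.314×301/9.54 = 1260 kPa.
Isothermal: T stays 301 K; PV = const ⇒ V₂ = 4.42 L, P₂ = 2710 kPa.
ΔU = 0 (ideal gas, T constant).
W = nRT ln(V₂/V₁) = 4.79×8.314×301×ln(0.464) = -9210 J.
Q = ΔU + W = -9210 J.

-9210 J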